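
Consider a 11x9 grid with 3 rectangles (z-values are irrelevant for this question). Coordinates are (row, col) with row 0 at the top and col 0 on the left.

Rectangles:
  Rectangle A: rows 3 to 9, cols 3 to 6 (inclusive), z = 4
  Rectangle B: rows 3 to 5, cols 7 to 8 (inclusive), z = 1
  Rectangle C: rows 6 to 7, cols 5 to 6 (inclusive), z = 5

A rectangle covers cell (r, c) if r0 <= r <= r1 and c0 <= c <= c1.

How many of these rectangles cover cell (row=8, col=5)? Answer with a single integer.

Check cell (8,5):
  A: rows 3-9 cols 3-6 -> covers
  B: rows 3-5 cols 7-8 -> outside (row miss)
  C: rows 6-7 cols 5-6 -> outside (row miss)
Count covering = 1

Answer: 1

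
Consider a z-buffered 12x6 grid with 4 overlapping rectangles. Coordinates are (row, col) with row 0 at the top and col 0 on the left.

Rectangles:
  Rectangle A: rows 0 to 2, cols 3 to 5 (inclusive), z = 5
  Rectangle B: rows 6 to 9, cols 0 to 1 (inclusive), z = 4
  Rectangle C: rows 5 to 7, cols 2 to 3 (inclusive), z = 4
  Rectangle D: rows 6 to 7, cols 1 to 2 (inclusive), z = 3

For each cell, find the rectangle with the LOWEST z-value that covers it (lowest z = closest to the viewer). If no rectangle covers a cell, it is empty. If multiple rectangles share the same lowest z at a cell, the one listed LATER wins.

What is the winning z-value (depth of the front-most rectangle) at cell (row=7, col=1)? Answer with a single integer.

Check cell (7,1):
  A: rows 0-2 cols 3-5 -> outside (row miss)
  B: rows 6-9 cols 0-1 z=4 -> covers; best now B (z=4)
  C: rows 5-7 cols 2-3 -> outside (col miss)
  D: rows 6-7 cols 1-2 z=3 -> covers; best now D (z=3)
Winner: D at z=3

Answer: 3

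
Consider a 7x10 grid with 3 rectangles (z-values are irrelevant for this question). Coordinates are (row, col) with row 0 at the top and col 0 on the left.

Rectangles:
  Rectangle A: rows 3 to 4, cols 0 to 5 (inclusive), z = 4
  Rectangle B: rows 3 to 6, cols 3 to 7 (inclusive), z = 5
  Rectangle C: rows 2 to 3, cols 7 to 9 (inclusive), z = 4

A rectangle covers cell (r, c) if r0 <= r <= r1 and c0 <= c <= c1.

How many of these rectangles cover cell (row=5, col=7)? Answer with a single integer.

Answer: 1

Derivation:
Check cell (5,7):
  A: rows 3-4 cols 0-5 -> outside (row miss)
  B: rows 3-6 cols 3-7 -> covers
  C: rows 2-3 cols 7-9 -> outside (row miss)
Count covering = 1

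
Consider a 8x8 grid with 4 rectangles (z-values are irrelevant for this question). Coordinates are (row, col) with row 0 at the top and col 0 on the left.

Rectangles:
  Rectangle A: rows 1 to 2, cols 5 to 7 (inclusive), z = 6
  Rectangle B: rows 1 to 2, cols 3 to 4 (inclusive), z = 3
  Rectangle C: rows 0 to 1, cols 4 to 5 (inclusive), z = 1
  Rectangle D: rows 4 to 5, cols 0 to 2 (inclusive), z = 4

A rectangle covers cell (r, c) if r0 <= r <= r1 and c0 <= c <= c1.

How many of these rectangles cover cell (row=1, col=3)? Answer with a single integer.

Answer: 1

Derivation:
Check cell (1,3):
  A: rows 1-2 cols 5-7 -> outside (col miss)
  B: rows 1-2 cols 3-4 -> covers
  C: rows 0-1 cols 4-5 -> outside (col miss)
  D: rows 4-5 cols 0-2 -> outside (row miss)
Count covering = 1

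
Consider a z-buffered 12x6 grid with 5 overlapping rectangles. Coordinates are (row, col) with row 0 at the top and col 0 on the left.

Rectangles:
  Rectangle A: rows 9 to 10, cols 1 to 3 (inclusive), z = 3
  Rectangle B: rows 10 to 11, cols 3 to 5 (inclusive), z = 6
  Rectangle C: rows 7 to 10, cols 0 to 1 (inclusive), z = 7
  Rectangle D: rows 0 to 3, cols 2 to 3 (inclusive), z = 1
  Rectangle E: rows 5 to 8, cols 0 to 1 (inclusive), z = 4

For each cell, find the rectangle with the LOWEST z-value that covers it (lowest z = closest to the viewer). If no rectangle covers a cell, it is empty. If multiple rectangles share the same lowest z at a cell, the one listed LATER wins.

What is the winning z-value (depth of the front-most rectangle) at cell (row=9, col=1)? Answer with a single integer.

Answer: 3

Derivation:
Check cell (9,1):
  A: rows 9-10 cols 1-3 z=3 -> covers; best now A (z=3)
  B: rows 10-11 cols 3-5 -> outside (row miss)
  C: rows 7-10 cols 0-1 z=7 -> covers; best now A (z=3)
  D: rows 0-3 cols 2-3 -> outside (row miss)
  E: rows 5-8 cols 0-1 -> outside (row miss)
Winner: A at z=3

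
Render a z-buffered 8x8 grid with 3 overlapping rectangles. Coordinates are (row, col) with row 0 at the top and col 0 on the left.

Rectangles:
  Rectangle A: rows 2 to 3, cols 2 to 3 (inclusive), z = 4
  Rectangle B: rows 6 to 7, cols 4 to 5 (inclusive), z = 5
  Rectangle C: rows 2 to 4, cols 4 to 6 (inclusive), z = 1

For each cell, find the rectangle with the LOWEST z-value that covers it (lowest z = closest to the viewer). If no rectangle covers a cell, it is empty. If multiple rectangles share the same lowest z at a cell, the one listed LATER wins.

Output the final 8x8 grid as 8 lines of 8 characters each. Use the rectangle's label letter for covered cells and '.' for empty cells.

........
........
..AACCC.
..AACCC.
....CCC.
........
....BB..
....BB..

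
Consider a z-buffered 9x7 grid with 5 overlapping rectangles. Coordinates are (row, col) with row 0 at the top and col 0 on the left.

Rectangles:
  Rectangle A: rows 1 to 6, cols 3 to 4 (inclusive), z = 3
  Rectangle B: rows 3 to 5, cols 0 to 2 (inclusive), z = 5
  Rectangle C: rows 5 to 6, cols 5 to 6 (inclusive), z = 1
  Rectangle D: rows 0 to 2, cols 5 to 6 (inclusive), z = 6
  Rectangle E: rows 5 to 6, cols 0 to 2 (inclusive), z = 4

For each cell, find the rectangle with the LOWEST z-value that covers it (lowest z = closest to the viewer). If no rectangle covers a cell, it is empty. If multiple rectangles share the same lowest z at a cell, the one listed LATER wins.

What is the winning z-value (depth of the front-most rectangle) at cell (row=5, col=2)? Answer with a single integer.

Answer: 4

Derivation:
Check cell (5,2):
  A: rows 1-6 cols 3-4 -> outside (col miss)
  B: rows 3-5 cols 0-2 z=5 -> covers; best now B (z=5)
  C: rows 5-6 cols 5-6 -> outside (col miss)
  D: rows 0-2 cols 5-6 -> outside (row miss)
  E: rows 5-6 cols 0-2 z=4 -> covers; best now E (z=4)
Winner: E at z=4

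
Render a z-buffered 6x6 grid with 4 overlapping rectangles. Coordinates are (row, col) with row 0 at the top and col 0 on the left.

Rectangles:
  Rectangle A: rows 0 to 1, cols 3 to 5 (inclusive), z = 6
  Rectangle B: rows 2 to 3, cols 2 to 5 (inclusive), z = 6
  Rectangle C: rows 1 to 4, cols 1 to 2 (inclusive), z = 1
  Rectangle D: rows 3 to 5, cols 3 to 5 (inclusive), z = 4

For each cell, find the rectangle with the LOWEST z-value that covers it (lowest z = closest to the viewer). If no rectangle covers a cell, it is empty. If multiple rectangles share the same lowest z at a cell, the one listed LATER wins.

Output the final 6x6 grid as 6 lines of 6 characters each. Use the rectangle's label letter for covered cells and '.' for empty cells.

...AAA
.CCAAA
.CCBBB
.CCDDD
.CCDDD
...DDD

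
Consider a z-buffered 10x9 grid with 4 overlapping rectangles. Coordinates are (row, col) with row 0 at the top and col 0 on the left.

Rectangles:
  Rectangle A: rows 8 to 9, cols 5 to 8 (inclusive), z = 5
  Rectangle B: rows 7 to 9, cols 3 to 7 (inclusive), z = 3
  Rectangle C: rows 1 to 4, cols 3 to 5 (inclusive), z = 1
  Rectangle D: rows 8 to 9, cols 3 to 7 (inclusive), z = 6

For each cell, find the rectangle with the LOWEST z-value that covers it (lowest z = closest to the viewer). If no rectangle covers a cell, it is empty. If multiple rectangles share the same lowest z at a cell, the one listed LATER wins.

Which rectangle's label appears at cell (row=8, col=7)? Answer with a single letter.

Check cell (8,7):
  A: rows 8-9 cols 5-8 z=5 -> covers; best now A (z=5)
  B: rows 7-9 cols 3-7 z=3 -> covers; best now B (z=3)
  C: rows 1-4 cols 3-5 -> outside (row miss)
  D: rows 8-9 cols 3-7 z=6 -> covers; best now B (z=3)
Winner: B at z=3

Answer: B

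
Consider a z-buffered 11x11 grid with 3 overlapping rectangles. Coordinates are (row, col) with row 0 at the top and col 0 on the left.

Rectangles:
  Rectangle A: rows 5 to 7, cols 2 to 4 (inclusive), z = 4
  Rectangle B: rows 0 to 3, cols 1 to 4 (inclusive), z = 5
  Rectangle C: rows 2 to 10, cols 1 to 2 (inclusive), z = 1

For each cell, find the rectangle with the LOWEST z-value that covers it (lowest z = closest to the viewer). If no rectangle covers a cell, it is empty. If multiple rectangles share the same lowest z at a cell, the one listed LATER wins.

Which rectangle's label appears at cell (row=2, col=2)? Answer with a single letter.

Check cell (2,2):
  A: rows 5-7 cols 2-4 -> outside (row miss)
  B: rows 0-3 cols 1-4 z=5 -> covers; best now B (z=5)
  C: rows 2-10 cols 1-2 z=1 -> covers; best now C (z=1)
Winner: C at z=1

Answer: C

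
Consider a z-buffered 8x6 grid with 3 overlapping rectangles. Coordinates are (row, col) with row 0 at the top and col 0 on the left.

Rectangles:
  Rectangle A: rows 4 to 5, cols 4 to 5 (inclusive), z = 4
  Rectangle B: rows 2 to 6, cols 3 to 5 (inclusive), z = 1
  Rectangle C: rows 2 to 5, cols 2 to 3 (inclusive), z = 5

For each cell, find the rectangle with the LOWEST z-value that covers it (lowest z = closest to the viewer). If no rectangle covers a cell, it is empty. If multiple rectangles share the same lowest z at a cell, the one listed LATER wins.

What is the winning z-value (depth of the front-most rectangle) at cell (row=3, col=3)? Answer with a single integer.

Check cell (3,3):
  A: rows 4-5 cols 4-5 -> outside (row miss)
  B: rows 2-6 cols 3-5 z=1 -> covers; best now B (z=1)
  C: rows 2-5 cols 2-3 z=5 -> covers; best now B (z=1)
Winner: B at z=1

Answer: 1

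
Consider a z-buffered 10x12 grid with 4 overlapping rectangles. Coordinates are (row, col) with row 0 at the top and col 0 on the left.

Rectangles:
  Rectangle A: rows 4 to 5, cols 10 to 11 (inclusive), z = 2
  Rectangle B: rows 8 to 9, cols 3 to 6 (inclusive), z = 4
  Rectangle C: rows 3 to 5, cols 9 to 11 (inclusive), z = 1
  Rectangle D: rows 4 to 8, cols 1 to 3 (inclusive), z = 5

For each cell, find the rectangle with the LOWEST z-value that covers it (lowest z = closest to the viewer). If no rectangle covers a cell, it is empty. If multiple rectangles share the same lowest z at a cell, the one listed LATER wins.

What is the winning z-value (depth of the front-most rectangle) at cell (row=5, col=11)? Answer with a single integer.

Answer: 1

Derivation:
Check cell (5,11):
  A: rows 4-5 cols 10-11 z=2 -> covers; best now A (z=2)
  B: rows 8-9 cols 3-6 -> outside (row miss)
  C: rows 3-5 cols 9-11 z=1 -> covers; best now C (z=1)
  D: rows 4-8 cols 1-3 -> outside (col miss)
Winner: C at z=1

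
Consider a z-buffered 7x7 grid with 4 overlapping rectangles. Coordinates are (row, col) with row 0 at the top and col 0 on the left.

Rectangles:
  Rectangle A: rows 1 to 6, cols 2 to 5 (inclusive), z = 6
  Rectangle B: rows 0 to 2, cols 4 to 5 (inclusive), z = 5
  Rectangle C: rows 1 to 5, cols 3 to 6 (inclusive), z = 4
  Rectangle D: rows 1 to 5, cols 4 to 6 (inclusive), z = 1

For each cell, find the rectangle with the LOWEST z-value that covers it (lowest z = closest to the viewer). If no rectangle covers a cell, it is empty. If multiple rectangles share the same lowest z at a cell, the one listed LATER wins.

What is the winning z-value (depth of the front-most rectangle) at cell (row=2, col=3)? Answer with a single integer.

Check cell (2,3):
  A: rows 1-6 cols 2-5 z=6 -> covers; best now A (z=6)
  B: rows 0-2 cols 4-5 -> outside (col miss)
  C: rows 1-5 cols 3-6 z=4 -> covers; best now C (z=4)
  D: rows 1-5 cols 4-6 -> outside (col miss)
Winner: C at z=4

Answer: 4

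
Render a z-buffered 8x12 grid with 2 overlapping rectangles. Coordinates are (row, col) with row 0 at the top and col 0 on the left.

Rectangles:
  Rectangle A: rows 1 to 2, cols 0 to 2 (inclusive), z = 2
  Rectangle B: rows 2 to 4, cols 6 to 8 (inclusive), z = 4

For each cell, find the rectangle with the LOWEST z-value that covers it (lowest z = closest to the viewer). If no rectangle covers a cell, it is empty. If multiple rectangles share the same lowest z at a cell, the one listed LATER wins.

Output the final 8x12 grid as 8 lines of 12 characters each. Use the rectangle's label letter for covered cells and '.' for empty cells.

............
AAA.........
AAA...BBB...
......BBB...
......BBB...
............
............
............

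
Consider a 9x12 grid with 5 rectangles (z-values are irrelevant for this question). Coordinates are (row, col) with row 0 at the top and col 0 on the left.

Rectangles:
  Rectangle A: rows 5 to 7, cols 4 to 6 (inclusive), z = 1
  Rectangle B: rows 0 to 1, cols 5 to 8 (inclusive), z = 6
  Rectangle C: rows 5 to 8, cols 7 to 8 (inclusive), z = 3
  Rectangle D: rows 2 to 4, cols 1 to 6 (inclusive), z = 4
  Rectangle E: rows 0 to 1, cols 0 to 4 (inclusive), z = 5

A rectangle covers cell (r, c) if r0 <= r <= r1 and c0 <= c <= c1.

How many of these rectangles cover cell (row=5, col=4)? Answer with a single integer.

Answer: 1

Derivation:
Check cell (5,4):
  A: rows 5-7 cols 4-6 -> covers
  B: rows 0-1 cols 5-8 -> outside (row miss)
  C: rows 5-8 cols 7-8 -> outside (col miss)
  D: rows 2-4 cols 1-6 -> outside (row miss)
  E: rows 0-1 cols 0-4 -> outside (row miss)
Count covering = 1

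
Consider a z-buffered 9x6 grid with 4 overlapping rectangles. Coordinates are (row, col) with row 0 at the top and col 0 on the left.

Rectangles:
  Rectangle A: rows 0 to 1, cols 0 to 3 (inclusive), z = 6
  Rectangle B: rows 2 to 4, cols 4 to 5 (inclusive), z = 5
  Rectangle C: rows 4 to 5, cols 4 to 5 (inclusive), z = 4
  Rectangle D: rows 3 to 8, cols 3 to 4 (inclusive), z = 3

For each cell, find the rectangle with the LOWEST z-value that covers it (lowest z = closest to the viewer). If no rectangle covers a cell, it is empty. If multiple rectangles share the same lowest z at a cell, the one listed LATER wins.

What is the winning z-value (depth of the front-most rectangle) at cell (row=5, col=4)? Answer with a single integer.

Check cell (5,4):
  A: rows 0-1 cols 0-3 -> outside (row miss)
  B: rows 2-4 cols 4-5 -> outside (row miss)
  C: rows 4-5 cols 4-5 z=4 -> covers; best now C (z=4)
  D: rows 3-8 cols 3-4 z=3 -> covers; best now D (z=3)
Winner: D at z=3

Answer: 3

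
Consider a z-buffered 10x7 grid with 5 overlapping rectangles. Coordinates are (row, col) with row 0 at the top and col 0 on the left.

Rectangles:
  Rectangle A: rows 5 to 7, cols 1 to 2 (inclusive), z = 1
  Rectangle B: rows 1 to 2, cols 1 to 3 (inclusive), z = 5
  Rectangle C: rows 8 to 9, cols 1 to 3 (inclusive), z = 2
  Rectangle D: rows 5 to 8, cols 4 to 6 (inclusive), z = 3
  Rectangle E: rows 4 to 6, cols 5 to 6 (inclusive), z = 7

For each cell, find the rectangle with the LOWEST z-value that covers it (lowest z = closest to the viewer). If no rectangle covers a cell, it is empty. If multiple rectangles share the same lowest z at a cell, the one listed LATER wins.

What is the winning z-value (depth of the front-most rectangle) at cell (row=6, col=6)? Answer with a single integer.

Check cell (6,6):
  A: rows 5-7 cols 1-2 -> outside (col miss)
  B: rows 1-2 cols 1-3 -> outside (row miss)
  C: rows 8-9 cols 1-3 -> outside (row miss)
  D: rows 5-8 cols 4-6 z=3 -> covers; best now D (z=3)
  E: rows 4-6 cols 5-6 z=7 -> covers; best now D (z=3)
Winner: D at z=3

Answer: 3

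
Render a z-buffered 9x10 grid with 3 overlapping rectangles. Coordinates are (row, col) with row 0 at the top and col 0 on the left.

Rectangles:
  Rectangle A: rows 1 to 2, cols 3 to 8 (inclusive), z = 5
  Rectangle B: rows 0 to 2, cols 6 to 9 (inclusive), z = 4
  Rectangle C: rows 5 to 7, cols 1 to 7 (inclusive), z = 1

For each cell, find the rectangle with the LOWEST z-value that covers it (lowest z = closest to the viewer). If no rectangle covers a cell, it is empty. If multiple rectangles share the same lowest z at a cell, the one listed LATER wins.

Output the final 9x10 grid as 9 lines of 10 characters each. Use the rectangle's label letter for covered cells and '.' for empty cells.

......BBBB
...AAABBBB
...AAABBBB
..........
..........
.CCCCCCC..
.CCCCCCC..
.CCCCCCC..
..........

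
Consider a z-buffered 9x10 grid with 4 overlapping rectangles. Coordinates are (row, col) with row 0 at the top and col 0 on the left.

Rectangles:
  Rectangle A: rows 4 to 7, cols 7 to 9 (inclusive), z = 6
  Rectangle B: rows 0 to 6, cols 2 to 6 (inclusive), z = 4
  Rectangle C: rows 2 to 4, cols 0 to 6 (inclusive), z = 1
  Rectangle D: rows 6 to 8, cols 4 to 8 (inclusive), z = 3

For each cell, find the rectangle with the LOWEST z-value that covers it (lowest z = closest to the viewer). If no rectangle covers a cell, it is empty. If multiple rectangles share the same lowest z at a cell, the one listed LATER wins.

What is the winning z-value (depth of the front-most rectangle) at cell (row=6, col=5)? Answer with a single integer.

Answer: 3

Derivation:
Check cell (6,5):
  A: rows 4-7 cols 7-9 -> outside (col miss)
  B: rows 0-6 cols 2-6 z=4 -> covers; best now B (z=4)
  C: rows 2-4 cols 0-6 -> outside (row miss)
  D: rows 6-8 cols 4-8 z=3 -> covers; best now D (z=3)
Winner: D at z=3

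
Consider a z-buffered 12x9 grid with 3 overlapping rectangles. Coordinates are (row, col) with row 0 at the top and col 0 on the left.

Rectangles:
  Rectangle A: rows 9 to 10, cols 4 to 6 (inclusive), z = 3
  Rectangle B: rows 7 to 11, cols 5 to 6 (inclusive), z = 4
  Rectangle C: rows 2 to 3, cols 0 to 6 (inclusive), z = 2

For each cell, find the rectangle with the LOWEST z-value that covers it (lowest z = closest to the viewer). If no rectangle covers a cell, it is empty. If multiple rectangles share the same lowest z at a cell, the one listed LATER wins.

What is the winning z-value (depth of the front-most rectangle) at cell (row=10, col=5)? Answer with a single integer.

Answer: 3

Derivation:
Check cell (10,5):
  A: rows 9-10 cols 4-6 z=3 -> covers; best now A (z=3)
  B: rows 7-11 cols 5-6 z=4 -> covers; best now A (z=3)
  C: rows 2-3 cols 0-6 -> outside (row miss)
Winner: A at z=3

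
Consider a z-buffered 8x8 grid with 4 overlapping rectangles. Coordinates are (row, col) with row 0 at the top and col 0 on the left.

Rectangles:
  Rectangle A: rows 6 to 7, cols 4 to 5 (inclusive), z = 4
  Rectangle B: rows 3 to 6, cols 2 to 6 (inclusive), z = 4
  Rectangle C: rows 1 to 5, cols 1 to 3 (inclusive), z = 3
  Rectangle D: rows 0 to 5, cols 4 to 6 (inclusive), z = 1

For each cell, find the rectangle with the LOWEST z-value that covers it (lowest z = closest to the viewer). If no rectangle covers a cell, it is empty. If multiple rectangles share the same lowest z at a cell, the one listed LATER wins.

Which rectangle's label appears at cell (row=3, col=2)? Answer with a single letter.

Check cell (3,2):
  A: rows 6-7 cols 4-5 -> outside (row miss)
  B: rows 3-6 cols 2-6 z=4 -> covers; best now B (z=4)
  C: rows 1-5 cols 1-3 z=3 -> covers; best now C (z=3)
  D: rows 0-5 cols 4-6 -> outside (col miss)
Winner: C at z=3

Answer: C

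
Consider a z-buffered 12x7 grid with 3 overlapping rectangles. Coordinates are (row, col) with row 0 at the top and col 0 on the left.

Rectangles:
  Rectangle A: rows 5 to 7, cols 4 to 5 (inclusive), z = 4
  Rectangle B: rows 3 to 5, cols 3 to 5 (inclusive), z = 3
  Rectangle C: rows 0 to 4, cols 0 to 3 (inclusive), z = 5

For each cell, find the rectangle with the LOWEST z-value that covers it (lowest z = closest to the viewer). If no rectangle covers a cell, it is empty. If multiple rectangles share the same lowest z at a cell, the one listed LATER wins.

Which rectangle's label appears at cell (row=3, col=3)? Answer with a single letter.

Answer: B

Derivation:
Check cell (3,3):
  A: rows 5-7 cols 4-5 -> outside (row miss)
  B: rows 3-5 cols 3-5 z=3 -> covers; best now B (z=3)
  C: rows 0-4 cols 0-3 z=5 -> covers; best now B (z=3)
Winner: B at z=3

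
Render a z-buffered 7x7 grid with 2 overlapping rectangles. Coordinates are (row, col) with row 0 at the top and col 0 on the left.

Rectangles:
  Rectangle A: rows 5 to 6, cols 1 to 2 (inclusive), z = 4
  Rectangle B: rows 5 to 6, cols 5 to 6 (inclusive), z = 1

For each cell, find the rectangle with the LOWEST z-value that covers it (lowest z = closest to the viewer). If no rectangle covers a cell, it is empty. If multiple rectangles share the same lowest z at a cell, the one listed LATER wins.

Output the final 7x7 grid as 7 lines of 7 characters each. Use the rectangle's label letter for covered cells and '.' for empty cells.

.......
.......
.......
.......
.......
.AA..BB
.AA..BB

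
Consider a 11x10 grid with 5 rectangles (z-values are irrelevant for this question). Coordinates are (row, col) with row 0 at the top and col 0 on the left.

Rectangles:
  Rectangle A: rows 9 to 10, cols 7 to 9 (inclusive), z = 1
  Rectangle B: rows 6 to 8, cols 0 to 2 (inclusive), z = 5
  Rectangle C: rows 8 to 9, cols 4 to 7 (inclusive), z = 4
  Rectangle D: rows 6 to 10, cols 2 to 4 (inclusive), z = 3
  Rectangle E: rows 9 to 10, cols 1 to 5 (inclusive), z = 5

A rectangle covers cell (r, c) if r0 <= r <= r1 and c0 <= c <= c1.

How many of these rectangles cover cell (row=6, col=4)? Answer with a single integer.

Answer: 1

Derivation:
Check cell (6,4):
  A: rows 9-10 cols 7-9 -> outside (row miss)
  B: rows 6-8 cols 0-2 -> outside (col miss)
  C: rows 8-9 cols 4-7 -> outside (row miss)
  D: rows 6-10 cols 2-4 -> covers
  E: rows 9-10 cols 1-5 -> outside (row miss)
Count covering = 1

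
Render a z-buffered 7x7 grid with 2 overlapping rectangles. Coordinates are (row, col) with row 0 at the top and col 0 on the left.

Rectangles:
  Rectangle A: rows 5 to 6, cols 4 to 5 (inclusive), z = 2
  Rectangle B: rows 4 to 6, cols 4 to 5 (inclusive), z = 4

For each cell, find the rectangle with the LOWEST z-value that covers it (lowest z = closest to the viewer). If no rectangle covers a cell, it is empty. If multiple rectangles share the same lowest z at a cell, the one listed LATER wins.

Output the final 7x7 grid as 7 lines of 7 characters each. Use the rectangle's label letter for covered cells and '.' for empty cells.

.......
.......
.......
.......
....BB.
....AA.
....AA.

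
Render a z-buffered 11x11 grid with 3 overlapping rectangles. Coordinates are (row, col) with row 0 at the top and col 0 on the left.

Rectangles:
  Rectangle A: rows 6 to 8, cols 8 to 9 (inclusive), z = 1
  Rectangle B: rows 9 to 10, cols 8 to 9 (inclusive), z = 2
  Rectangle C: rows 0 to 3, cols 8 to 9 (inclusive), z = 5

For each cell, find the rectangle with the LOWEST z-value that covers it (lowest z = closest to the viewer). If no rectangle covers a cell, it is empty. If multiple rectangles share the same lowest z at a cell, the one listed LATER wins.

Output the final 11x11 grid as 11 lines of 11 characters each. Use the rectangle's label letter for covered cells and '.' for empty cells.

........CC.
........CC.
........CC.
........CC.
...........
...........
........AA.
........AA.
........AA.
........BB.
........BB.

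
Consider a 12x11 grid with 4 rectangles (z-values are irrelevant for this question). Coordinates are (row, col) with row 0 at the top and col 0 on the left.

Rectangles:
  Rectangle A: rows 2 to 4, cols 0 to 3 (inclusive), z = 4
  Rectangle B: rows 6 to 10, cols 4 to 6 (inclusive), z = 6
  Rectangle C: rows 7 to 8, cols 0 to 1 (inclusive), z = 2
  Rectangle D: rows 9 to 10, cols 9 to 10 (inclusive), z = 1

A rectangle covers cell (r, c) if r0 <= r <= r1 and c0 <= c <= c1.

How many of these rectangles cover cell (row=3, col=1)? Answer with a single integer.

Check cell (3,1):
  A: rows 2-4 cols 0-3 -> covers
  B: rows 6-10 cols 4-6 -> outside (row miss)
  C: rows 7-8 cols 0-1 -> outside (row miss)
  D: rows 9-10 cols 9-10 -> outside (row miss)
Count covering = 1

Answer: 1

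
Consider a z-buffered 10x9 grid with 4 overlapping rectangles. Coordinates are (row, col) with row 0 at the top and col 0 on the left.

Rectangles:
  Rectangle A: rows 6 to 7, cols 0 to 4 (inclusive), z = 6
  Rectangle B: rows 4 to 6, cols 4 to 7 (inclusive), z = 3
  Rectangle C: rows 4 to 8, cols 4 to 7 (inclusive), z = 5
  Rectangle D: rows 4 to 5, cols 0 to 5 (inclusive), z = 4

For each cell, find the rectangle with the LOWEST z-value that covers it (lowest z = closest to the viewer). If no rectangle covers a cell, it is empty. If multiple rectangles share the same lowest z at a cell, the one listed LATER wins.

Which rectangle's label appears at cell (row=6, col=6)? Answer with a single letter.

Answer: B

Derivation:
Check cell (6,6):
  A: rows 6-7 cols 0-4 -> outside (col miss)
  B: rows 4-6 cols 4-7 z=3 -> covers; best now B (z=3)
  C: rows 4-8 cols 4-7 z=5 -> covers; best now B (z=3)
  D: rows 4-5 cols 0-5 -> outside (row miss)
Winner: B at z=3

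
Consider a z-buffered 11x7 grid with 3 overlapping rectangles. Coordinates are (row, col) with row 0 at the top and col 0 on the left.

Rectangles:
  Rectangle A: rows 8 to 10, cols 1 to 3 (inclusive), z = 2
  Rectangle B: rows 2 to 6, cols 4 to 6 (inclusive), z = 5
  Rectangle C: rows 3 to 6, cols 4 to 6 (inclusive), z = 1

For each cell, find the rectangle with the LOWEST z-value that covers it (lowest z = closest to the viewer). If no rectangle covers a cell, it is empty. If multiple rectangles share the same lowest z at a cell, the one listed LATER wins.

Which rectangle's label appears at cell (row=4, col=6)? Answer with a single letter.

Answer: C

Derivation:
Check cell (4,6):
  A: rows 8-10 cols 1-3 -> outside (row miss)
  B: rows 2-6 cols 4-6 z=5 -> covers; best now B (z=5)
  C: rows 3-6 cols 4-6 z=1 -> covers; best now C (z=1)
Winner: C at z=1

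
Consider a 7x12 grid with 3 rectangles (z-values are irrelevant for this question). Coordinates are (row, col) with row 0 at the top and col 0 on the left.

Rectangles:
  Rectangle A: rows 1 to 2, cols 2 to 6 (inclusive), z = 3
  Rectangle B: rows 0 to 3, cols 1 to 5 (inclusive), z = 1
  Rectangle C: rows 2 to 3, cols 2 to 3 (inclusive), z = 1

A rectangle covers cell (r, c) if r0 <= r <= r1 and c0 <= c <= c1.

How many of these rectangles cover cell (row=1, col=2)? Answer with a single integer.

Check cell (1,2):
  A: rows 1-2 cols 2-6 -> covers
  B: rows 0-3 cols 1-5 -> covers
  C: rows 2-3 cols 2-3 -> outside (row miss)
Count covering = 2

Answer: 2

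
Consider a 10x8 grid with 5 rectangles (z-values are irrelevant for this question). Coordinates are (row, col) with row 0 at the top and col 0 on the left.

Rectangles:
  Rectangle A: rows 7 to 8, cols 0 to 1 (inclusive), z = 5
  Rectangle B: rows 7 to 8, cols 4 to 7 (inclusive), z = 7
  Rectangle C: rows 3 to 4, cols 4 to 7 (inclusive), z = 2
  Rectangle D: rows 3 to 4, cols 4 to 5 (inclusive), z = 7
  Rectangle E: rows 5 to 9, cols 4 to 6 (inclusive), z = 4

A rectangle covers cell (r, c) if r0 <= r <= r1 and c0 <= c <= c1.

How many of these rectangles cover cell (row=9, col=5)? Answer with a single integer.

Answer: 1

Derivation:
Check cell (9,5):
  A: rows 7-8 cols 0-1 -> outside (row miss)
  B: rows 7-8 cols 4-7 -> outside (row miss)
  C: rows 3-4 cols 4-7 -> outside (row miss)
  D: rows 3-4 cols 4-5 -> outside (row miss)
  E: rows 5-9 cols 4-6 -> covers
Count covering = 1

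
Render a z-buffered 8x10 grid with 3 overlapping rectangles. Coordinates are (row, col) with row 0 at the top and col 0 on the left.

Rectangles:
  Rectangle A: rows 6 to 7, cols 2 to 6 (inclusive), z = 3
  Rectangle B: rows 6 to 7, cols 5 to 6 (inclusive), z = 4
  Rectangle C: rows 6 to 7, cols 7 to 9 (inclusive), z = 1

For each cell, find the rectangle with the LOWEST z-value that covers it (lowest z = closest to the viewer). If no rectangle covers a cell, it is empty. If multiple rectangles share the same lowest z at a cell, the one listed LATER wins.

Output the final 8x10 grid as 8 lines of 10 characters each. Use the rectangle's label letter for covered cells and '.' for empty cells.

..........
..........
..........
..........
..........
..........
..AAAAACCC
..AAAAACCC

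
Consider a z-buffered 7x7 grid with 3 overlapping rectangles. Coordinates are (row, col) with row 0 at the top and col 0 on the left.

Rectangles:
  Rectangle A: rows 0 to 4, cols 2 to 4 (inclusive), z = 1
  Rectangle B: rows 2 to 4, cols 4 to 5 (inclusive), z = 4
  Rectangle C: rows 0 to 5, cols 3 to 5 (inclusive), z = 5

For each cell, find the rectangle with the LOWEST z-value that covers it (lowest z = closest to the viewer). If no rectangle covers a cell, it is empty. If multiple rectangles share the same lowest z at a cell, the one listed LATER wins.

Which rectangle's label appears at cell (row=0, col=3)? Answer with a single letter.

Check cell (0,3):
  A: rows 0-4 cols 2-4 z=1 -> covers; best now A (z=1)
  B: rows 2-4 cols 4-5 -> outside (row miss)
  C: rows 0-5 cols 3-5 z=5 -> covers; best now A (z=1)
Winner: A at z=1

Answer: A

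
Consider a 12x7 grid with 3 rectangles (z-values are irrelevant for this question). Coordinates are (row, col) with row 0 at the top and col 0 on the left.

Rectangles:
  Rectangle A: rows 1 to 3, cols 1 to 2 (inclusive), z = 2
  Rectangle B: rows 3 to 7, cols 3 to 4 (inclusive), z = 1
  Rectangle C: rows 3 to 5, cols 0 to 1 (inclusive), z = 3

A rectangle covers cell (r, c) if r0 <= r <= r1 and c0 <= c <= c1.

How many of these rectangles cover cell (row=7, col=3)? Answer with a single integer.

Answer: 1

Derivation:
Check cell (7,3):
  A: rows 1-3 cols 1-2 -> outside (row miss)
  B: rows 3-7 cols 3-4 -> covers
  C: rows 3-5 cols 0-1 -> outside (row miss)
Count covering = 1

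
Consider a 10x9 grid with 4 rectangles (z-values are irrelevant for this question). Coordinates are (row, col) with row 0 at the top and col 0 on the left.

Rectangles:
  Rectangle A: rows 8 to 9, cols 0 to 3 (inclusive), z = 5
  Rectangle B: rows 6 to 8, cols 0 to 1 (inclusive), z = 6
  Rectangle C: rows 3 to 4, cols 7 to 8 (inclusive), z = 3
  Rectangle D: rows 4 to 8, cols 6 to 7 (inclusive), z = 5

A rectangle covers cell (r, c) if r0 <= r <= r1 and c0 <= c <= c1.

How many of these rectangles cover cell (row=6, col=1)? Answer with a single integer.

Answer: 1

Derivation:
Check cell (6,1):
  A: rows 8-9 cols 0-3 -> outside (row miss)
  B: rows 6-8 cols 0-1 -> covers
  C: rows 3-4 cols 7-8 -> outside (row miss)
  D: rows 4-8 cols 6-7 -> outside (col miss)
Count covering = 1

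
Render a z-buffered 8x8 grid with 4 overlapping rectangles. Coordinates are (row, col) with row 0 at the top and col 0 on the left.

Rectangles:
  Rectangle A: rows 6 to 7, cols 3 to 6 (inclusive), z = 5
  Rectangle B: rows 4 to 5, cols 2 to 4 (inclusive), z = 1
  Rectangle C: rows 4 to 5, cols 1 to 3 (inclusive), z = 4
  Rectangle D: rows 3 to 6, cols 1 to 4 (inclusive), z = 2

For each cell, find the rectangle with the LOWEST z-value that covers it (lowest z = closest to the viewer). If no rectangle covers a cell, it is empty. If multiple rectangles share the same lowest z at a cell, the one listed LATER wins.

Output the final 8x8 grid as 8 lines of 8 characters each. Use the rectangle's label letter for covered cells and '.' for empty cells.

........
........
........
.DDDD...
.DBBB...
.DBBB...
.DDDDAA.
...AAAA.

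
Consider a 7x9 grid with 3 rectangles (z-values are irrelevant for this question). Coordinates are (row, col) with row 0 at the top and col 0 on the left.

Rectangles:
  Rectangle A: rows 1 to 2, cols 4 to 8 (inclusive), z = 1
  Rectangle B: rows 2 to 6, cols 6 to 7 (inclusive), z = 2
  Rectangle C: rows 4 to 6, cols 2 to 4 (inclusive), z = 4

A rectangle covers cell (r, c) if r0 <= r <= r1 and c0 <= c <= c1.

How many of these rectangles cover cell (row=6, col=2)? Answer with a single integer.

Answer: 1

Derivation:
Check cell (6,2):
  A: rows 1-2 cols 4-8 -> outside (row miss)
  B: rows 2-6 cols 6-7 -> outside (col miss)
  C: rows 4-6 cols 2-4 -> covers
Count covering = 1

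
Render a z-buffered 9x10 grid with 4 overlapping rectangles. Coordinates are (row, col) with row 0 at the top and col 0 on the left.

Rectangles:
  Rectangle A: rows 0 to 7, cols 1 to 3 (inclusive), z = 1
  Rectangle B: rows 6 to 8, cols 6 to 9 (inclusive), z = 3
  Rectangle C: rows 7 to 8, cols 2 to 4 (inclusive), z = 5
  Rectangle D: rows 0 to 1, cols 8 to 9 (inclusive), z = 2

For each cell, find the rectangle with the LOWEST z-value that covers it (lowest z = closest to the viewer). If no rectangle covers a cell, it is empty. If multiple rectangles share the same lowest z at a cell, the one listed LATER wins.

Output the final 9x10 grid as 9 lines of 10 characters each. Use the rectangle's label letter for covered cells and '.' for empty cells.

.AAA....DD
.AAA....DD
.AAA......
.AAA......
.AAA......
.AAA......
.AAA..BBBB
.AAAC.BBBB
..CCC.BBBB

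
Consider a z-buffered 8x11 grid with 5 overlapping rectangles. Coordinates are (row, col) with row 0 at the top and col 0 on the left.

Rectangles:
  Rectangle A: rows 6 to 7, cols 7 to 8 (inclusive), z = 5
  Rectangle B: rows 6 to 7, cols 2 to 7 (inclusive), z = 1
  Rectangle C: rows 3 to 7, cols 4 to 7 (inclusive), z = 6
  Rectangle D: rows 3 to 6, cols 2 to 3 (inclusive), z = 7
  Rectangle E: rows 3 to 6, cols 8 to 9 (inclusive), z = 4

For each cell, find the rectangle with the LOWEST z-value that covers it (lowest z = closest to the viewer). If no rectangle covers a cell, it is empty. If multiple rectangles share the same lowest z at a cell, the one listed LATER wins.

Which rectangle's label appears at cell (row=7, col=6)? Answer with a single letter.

Answer: B

Derivation:
Check cell (7,6):
  A: rows 6-7 cols 7-8 -> outside (col miss)
  B: rows 6-7 cols 2-7 z=1 -> covers; best now B (z=1)
  C: rows 3-7 cols 4-7 z=6 -> covers; best now B (z=1)
  D: rows 3-6 cols 2-3 -> outside (row miss)
  E: rows 3-6 cols 8-9 -> outside (row miss)
Winner: B at z=1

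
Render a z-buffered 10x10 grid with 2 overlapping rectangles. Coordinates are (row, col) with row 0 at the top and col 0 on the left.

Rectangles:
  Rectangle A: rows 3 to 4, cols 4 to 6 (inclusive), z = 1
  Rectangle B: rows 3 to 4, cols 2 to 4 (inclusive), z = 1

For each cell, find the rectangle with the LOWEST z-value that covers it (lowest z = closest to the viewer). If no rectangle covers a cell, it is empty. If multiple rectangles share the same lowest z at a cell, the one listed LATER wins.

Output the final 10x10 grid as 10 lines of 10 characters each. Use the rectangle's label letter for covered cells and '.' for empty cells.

..........
..........
..........
..BBBAA...
..BBBAA...
..........
..........
..........
..........
..........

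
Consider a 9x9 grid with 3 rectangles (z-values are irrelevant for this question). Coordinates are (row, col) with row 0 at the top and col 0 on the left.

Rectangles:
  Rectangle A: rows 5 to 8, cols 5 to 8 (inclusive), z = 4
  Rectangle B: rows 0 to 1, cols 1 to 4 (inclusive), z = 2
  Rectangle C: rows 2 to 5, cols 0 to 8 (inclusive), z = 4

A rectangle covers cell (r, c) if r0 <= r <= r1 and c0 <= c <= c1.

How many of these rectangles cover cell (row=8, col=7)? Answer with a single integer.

Check cell (8,7):
  A: rows 5-8 cols 5-8 -> covers
  B: rows 0-1 cols 1-4 -> outside (row miss)
  C: rows 2-5 cols 0-8 -> outside (row miss)
Count covering = 1

Answer: 1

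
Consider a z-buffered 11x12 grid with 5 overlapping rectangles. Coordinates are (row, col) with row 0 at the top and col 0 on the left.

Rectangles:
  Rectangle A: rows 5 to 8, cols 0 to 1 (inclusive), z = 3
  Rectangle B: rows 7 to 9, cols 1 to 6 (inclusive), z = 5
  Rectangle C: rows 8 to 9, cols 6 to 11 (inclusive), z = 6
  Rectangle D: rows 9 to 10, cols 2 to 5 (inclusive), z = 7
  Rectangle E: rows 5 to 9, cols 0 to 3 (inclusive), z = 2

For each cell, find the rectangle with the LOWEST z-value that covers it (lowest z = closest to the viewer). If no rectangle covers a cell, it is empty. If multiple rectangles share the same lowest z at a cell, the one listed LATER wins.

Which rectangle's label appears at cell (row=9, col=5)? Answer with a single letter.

Check cell (9,5):
  A: rows 5-8 cols 0-1 -> outside (row miss)
  B: rows 7-9 cols 1-6 z=5 -> covers; best now B (z=5)
  C: rows 8-9 cols 6-11 -> outside (col miss)
  D: rows 9-10 cols 2-5 z=7 -> covers; best now B (z=5)
  E: rows 5-9 cols 0-3 -> outside (col miss)
Winner: B at z=5

Answer: B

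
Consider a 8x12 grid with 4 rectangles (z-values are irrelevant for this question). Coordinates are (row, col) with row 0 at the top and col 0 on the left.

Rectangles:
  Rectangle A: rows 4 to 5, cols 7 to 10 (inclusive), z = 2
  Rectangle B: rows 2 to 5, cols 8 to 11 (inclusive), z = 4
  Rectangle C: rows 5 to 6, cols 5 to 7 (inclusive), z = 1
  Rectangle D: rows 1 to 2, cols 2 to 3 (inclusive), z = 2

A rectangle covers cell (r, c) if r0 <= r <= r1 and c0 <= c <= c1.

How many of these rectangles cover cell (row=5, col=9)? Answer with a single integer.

Answer: 2

Derivation:
Check cell (5,9):
  A: rows 4-5 cols 7-10 -> covers
  B: rows 2-5 cols 8-11 -> covers
  C: rows 5-6 cols 5-7 -> outside (col miss)
  D: rows 1-2 cols 2-3 -> outside (row miss)
Count covering = 2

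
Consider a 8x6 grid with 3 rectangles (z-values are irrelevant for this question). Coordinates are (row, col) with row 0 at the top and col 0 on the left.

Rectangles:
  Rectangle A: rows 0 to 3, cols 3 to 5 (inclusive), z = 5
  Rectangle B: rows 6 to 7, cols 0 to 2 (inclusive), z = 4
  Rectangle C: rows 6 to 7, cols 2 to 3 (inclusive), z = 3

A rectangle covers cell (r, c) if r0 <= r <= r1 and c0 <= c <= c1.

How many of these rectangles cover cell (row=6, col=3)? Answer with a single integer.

Answer: 1

Derivation:
Check cell (6,3):
  A: rows 0-3 cols 3-5 -> outside (row miss)
  B: rows 6-7 cols 0-2 -> outside (col miss)
  C: rows 6-7 cols 2-3 -> covers
Count covering = 1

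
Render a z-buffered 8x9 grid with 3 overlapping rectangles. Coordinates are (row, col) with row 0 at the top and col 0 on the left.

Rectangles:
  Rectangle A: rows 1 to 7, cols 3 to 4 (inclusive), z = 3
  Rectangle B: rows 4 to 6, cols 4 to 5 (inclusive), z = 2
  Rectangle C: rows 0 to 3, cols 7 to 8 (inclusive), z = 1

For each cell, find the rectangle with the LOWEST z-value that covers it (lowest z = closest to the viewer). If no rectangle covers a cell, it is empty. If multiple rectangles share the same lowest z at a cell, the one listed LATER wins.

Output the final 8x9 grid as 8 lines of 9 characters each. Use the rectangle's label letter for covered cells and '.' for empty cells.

.......CC
...AA..CC
...AA..CC
...AA..CC
...ABB...
...ABB...
...ABB...
...AA....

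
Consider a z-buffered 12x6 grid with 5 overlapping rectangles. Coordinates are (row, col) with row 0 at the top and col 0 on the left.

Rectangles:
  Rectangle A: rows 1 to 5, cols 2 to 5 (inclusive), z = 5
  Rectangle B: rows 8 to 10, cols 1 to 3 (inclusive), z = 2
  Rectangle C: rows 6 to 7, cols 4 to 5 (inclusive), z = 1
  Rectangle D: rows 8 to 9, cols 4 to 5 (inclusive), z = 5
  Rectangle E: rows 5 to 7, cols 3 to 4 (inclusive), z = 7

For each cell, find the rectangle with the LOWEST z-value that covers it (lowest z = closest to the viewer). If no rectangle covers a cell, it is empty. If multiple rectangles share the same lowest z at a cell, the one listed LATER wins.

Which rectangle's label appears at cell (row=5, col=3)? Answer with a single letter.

Check cell (5,3):
  A: rows 1-5 cols 2-5 z=5 -> covers; best now A (z=5)
  B: rows 8-10 cols 1-3 -> outside (row miss)
  C: rows 6-7 cols 4-5 -> outside (row miss)
  D: rows 8-9 cols 4-5 -> outside (row miss)
  E: rows 5-7 cols 3-4 z=7 -> covers; best now A (z=5)
Winner: A at z=5

Answer: A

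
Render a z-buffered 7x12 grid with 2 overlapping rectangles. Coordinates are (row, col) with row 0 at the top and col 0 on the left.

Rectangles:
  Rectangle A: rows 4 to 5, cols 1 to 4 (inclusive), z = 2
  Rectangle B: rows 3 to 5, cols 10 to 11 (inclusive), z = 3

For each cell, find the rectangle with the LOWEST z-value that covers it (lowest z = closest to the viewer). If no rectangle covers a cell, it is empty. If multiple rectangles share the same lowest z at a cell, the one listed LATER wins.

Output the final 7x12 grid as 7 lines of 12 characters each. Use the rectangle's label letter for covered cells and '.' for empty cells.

............
............
............
..........BB
.AAAA.....BB
.AAAA.....BB
............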